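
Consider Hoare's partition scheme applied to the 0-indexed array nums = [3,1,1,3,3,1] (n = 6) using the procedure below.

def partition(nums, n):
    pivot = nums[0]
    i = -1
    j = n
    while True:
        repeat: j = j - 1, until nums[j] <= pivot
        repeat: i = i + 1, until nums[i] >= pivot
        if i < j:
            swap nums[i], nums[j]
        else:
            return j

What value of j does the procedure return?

pivot = nums[0] = 3; i = -1, j = 6
j→5 (nums[5]=1≤3), i→0 (nums[0]=3≥3); i<j, swap → [1,1,1,3,3,3]
j→4 (nums[4]=3≤3), i→3 (nums[3]=3≥3); i<j, swap → [1,1,1,3,3,3]
j→3, i→4; i≥j, return j=3. nums = [1,1,1,3,3,3]

3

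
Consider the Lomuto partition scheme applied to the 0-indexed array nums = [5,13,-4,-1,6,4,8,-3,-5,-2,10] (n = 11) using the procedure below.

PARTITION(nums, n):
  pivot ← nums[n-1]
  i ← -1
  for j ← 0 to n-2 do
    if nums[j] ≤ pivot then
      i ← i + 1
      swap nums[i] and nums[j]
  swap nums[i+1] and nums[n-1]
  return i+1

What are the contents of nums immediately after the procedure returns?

pivot = nums[10] = 10; i = -1
j=0: nums[0]=5 ≤ 10 → i=0, swap nums[0],nums[0] (no change) → [5,13,-4,-1,6,4,8,-3,-5,-2,10]
j=1: nums[1]=13 > 10 → no swap
j=2: nums[2]=-4 ≤ 10 → i=1, swap nums[1],nums[2] → [5,-4,13,-1,6,4,8,-3,-5,-2,10]
j=3: nums[3]=-1 ≤ 10 → i=2, swap nums[2],nums[3] → [5,-4,-1,13,6,4,8,-3,-5,-2,10]
j=4: nums[4]=6 ≤ 10 → i=3, swap nums[3],nums[4] → [5,-4,-1,6,13,4,8,-3,-5,-2,10]
j=5: nums[5]=4 ≤ 10 → i=4, swap nums[4],nums[5] → [5,-4,-1,6,4,13,8,-3,-5,-2,10]
j=6: nums[6]=8 ≤ 10 → i=5, swap nums[5],nums[6] → [5,-4,-1,6,4,8,13,-3,-5,-2,10]
j=7: nums[7]=-3 ≤ 10 → i=6, swap nums[6],nums[7] → [5,-4,-1,6,4,8,-3,13,-5,-2,10]
j=8: nums[8]=-5 ≤ 10 → i=7, swap nums[7],nums[8] → [5,-4,-1,6,4,8,-3,-5,13,-2,10]
j=9: nums[9]=-2 ≤ 10 → i=8, swap nums[8],nums[9] → [5,-4,-1,6,4,8,-3,-5,-2,13,10]
final swap nums[9],nums[10] → [5,-4,-1,6,4,8,-3,-5,-2,10,13]; return 9

[5,-4,-1,6,4,8,-3,-5,-2,10,13]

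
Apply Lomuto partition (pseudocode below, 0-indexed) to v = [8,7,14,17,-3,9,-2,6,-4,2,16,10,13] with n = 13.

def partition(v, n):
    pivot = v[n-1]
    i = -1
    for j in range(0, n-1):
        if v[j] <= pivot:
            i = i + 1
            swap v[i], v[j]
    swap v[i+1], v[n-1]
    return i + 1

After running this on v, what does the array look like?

[8,7,-3,9,-2,6,-4,2,10,13,16,14,17]

pivot=13, i=-1
j=0: 8≤13, i=0, swap(0,0) ⇒ [8,7,14,17,-3,9,-2,6,-4,2,16,10,13]
j=1: 7≤13, i=1, swap(1,1) ⇒ [8,7,14,17,-3,9,-2,6,-4,2,16,10,13]
j=2: 14>13, skip
j=3: 17>13, skip
j=4: -3≤13, i=2, swap(2,4) ⇒ [8,7,-3,17,14,9,-2,6,-4,2,16,10,13]
j=5: 9≤13, i=3, swap(3,5) ⇒ [8,7,-3,9,14,17,-2,6,-4,2,16,10,13]
j=6: -2≤13, i=4, swap(4,6) ⇒ [8,7,-3,9,-2,17,14,6,-4,2,16,10,13]
j=7: 6≤13, i=5, swap(5,7) ⇒ [8,7,-3,9,-2,6,14,17,-4,2,16,10,13]
j=8: -4≤13, i=6, swap(6,8) ⇒ [8,7,-3,9,-2,6,-4,17,14,2,16,10,13]
j=9: 2≤13, i=7, swap(7,9) ⇒ [8,7,-3,9,-2,6,-4,2,14,17,16,10,13]
j=10: 16>13, skip
j=11: 10≤13, i=8, swap(8,11) ⇒ [8,7,-3,9,-2,6,-4,2,10,17,16,14,13]
swap(9,12) ⇒ [8,7,-3,9,-2,6,-4,2,10,13,16,14,17]; return 9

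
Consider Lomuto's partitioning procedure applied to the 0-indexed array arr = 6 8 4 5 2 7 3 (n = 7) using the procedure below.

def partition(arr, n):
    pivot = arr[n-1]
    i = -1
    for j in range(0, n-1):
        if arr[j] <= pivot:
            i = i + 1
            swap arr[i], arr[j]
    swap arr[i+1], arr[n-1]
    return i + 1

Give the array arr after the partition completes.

2 3 4 5 6 7 8

pivot = arr[6] = 3; i = -1
j=0: arr[0]=6 > 3 → no swap
j=1: arr[1]=8 > 3 → no swap
j=2: arr[2]=4 > 3 → no swap
j=3: arr[3]=5 > 3 → no swap
j=4: arr[4]=2 ≤ 3 → i=0, swap arr[0],arr[4] → 2 8 4 5 6 7 3
j=5: arr[5]=7 > 3 → no swap
final swap arr[1],arr[6] → 2 3 4 5 6 7 8; return 1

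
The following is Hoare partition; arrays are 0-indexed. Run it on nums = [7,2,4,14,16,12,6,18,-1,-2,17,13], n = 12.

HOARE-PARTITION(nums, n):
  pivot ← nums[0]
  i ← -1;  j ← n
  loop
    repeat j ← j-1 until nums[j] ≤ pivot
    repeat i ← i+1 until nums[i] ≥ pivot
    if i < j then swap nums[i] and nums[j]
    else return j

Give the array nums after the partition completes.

[-2,2,4,-1,6,12,16,18,14,7,17,13]

pivot = nums[0] = 7; i = -1, j = 12
j→9 (nums[9]=-2≤7), i→0 (nums[0]=7≥7); i<j, swap → [-2,2,4,14,16,12,6,18,-1,7,17,13]
j→8 (nums[8]=-1≤7), i→3 (nums[3]=14≥7); i<j, swap → [-2,2,4,-1,16,12,6,18,14,7,17,13]
j→6 (nums[6]=6≤7), i→4 (nums[4]=16≥7); i<j, swap → [-2,2,4,-1,6,12,16,18,14,7,17,13]
j→4, i→5; i≥j, return j=4. nums = [-2,2,4,-1,6,12,16,18,14,7,17,13]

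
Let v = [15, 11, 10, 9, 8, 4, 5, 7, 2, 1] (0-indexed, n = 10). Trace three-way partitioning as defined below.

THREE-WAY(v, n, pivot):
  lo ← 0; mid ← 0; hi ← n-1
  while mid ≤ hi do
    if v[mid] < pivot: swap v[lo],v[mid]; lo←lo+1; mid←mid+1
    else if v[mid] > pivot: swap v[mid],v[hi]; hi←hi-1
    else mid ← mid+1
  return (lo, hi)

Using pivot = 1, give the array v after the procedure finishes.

[1, 10, 9, 8, 4, 5, 7, 2, 11, 15]

lo=0 mid=0 hi=9
15>1: swap(0,9), hi=8 ⇒ [1, 11, 10, 9, 8, 4, 5, 7, 2, 15]
1=1: mid=1
11>1: swap(1,8), hi=7 ⇒ [1, 2, 10, 9, 8, 4, 5, 7, 11, 15]
2>1: swap(1,7), hi=6 ⇒ [1, 7, 10, 9, 8, 4, 5, 2, 11, 15]
7>1: swap(1,6), hi=5 ⇒ [1, 5, 10, 9, 8, 4, 7, 2, 11, 15]
5>1: swap(1,5), hi=4 ⇒ [1, 4, 10, 9, 8, 5, 7, 2, 11, 15]
4>1: swap(1,4), hi=3 ⇒ [1, 8, 10, 9, 4, 5, 7, 2, 11, 15]
8>1: swap(1,3), hi=2 ⇒ [1, 9, 10, 8, 4, 5, 7, 2, 11, 15]
9>1: swap(1,2), hi=1 ⇒ [1, 10, 9, 8, 4, 5, 7, 2, 11, 15]
10>1: swap(1,1), hi=0 ⇒ [1, 10, 9, 8, 4, 5, 7, 2, 11, 15]
done. lo=0 hi=0; v=[1, 10, 9, 8, 4, 5, 7, 2, 11, 15]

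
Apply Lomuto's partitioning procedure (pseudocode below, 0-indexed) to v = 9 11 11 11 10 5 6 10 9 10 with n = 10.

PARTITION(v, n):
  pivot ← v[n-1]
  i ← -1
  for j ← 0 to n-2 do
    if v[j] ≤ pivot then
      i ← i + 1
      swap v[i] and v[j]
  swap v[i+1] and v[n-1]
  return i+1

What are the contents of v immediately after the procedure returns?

pivot=10, i=-1
j=0: 9≤10, i=0, swap(0,0) ⇒ 9 11 11 11 10 5 6 10 9 10
j=1: 11>10, skip
j=2: 11>10, skip
j=3: 11>10, skip
j=4: 10≤10, i=1, swap(1,4) ⇒ 9 10 11 11 11 5 6 10 9 10
j=5: 5≤10, i=2, swap(2,5) ⇒ 9 10 5 11 11 11 6 10 9 10
j=6: 6≤10, i=3, swap(3,6) ⇒ 9 10 5 6 11 11 11 10 9 10
j=7: 10≤10, i=4, swap(4,7) ⇒ 9 10 5 6 10 11 11 11 9 10
j=8: 9≤10, i=5, swap(5,8) ⇒ 9 10 5 6 10 9 11 11 11 10
swap(6,9) ⇒ 9 10 5 6 10 9 10 11 11 11; return 6

9 10 5 6 10 9 10 11 11 11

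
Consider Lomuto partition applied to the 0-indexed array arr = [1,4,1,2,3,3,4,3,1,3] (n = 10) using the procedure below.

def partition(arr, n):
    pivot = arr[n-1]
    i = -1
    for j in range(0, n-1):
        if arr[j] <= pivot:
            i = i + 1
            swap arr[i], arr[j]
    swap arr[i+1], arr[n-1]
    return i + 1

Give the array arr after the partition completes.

[1,1,2,3,3,3,1,3,4,4]

pivot = arr[9] = 3; i = -1
j=0: arr[0]=1 ≤ 3 → i=0, swap arr[0],arr[0] (no change) → [1,4,1,2,3,3,4,3,1,3]
j=1: arr[1]=4 > 3 → no swap
j=2: arr[2]=1 ≤ 3 → i=1, swap arr[1],arr[2] → [1,1,4,2,3,3,4,3,1,3]
j=3: arr[3]=2 ≤ 3 → i=2, swap arr[2],arr[3] → [1,1,2,4,3,3,4,3,1,3]
j=4: arr[4]=3 ≤ 3 → i=3, swap arr[3],arr[4] → [1,1,2,3,4,3,4,3,1,3]
j=5: arr[5]=3 ≤ 3 → i=4, swap arr[4],arr[5] → [1,1,2,3,3,4,4,3,1,3]
j=6: arr[6]=4 > 3 → no swap
j=7: arr[7]=3 ≤ 3 → i=5, swap arr[5],arr[7] → [1,1,2,3,3,3,4,4,1,3]
j=8: arr[8]=1 ≤ 3 → i=6, swap arr[6],arr[8] → [1,1,2,3,3,3,1,4,4,3]
final swap arr[7],arr[9] → [1,1,2,3,3,3,1,3,4,4]; return 7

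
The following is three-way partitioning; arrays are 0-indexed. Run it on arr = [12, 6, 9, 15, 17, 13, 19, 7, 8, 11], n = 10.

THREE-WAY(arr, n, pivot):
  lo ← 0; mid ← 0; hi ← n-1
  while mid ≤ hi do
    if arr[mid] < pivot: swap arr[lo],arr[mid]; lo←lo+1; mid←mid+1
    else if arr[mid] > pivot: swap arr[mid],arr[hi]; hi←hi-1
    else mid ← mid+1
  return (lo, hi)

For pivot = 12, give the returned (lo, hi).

lo=0 mid=0 hi=9
12=12: mid=1
6<12: swap(0,1), lo=1 mid=2 ⇒ [6, 12, 9, 15, 17, 13, 19, 7, 8, 11]
9<12: swap(1,2), lo=2 mid=3 ⇒ [6, 9, 12, 15, 17, 13, 19, 7, 8, 11]
15>12: swap(3,9), hi=8 ⇒ [6, 9, 12, 11, 17, 13, 19, 7, 8, 15]
11<12: swap(2,3), lo=3 mid=4 ⇒ [6, 9, 11, 12, 17, 13, 19, 7, 8, 15]
17>12: swap(4,8), hi=7 ⇒ [6, 9, 11, 12, 8, 13, 19, 7, 17, 15]
8<12: swap(3,4), lo=4 mid=5 ⇒ [6, 9, 11, 8, 12, 13, 19, 7, 17, 15]
13>12: swap(5,7), hi=6 ⇒ [6, 9, 11, 8, 12, 7, 19, 13, 17, 15]
7<12: swap(4,5), lo=5 mid=6 ⇒ [6, 9, 11, 8, 7, 12, 19, 13, 17, 15]
19>12: swap(6,6), hi=5 ⇒ [6, 9, 11, 8, 7, 12, 19, 13, 17, 15]
done. lo=5 hi=5; arr=[6, 9, 11, 8, 7, 12, 19, 13, 17, 15]

(5, 5)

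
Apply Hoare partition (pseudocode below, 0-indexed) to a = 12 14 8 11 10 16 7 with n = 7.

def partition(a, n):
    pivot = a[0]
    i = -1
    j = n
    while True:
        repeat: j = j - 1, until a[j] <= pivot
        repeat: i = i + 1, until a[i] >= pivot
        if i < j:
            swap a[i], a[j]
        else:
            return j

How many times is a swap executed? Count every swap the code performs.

pivot = a[0] = 12; i = -1, j = 7
j→6 (a[6]=7≤12), i→0 (a[0]=12≥12); i<j, swap → 7 14 8 11 10 16 12
j→4 (a[4]=10≤12), i→1 (a[1]=14≥12); i<j, swap → 7 10 8 11 14 16 12
j→3, i→4; i≥j, return j=3. a = 7 10 8 11 14 16 12

2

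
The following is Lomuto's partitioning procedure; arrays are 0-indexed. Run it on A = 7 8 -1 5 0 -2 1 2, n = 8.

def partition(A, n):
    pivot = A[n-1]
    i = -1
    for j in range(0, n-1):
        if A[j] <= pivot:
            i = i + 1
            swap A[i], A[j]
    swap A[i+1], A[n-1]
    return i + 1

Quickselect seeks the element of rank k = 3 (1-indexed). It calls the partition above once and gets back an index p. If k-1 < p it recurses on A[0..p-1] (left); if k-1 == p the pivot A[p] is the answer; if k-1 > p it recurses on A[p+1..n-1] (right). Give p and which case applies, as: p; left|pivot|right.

4; left

pivot = A[7] = 2; i = -1
j=0: A[0]=7 > 2 → no swap
j=1: A[1]=8 > 2 → no swap
j=2: A[2]=-1 ≤ 2 → i=0, swap A[0],A[2] → -1 8 7 5 0 -2 1 2
j=3: A[3]=5 > 2 → no swap
j=4: A[4]=0 ≤ 2 → i=1, swap A[1],A[4] → -1 0 7 5 8 -2 1 2
j=5: A[5]=-2 ≤ 2 → i=2, swap A[2],A[5] → -1 0 -2 5 8 7 1 2
j=6: A[6]=1 ≤ 2 → i=3, swap A[3],A[6] → -1 0 -2 1 8 7 5 2
final swap A[4],A[7] → -1 0 -2 1 2 7 5 8; return 4
p = 4; k-1 = 2 < 4 ⇒ left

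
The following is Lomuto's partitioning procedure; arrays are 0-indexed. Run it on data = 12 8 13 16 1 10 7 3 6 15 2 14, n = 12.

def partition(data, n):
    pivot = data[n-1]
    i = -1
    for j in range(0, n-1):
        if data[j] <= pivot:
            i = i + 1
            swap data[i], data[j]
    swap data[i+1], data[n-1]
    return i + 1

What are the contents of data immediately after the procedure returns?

12 8 13 1 10 7 3 6 2 14 16 15

pivot = data[11] = 14; i = -1
j=0: data[0]=12 ≤ 14 → i=0, swap data[0],data[0] (no change) → 12 8 13 16 1 10 7 3 6 15 2 14
j=1: data[1]=8 ≤ 14 → i=1, swap data[1],data[1] (no change) → 12 8 13 16 1 10 7 3 6 15 2 14
j=2: data[2]=13 ≤ 14 → i=2, swap data[2],data[2] (no change) → 12 8 13 16 1 10 7 3 6 15 2 14
j=3: data[3]=16 > 14 → no swap
j=4: data[4]=1 ≤ 14 → i=3, swap data[3],data[4] → 12 8 13 1 16 10 7 3 6 15 2 14
j=5: data[5]=10 ≤ 14 → i=4, swap data[4],data[5] → 12 8 13 1 10 16 7 3 6 15 2 14
j=6: data[6]=7 ≤ 14 → i=5, swap data[5],data[6] → 12 8 13 1 10 7 16 3 6 15 2 14
j=7: data[7]=3 ≤ 14 → i=6, swap data[6],data[7] → 12 8 13 1 10 7 3 16 6 15 2 14
j=8: data[8]=6 ≤ 14 → i=7, swap data[7],data[8] → 12 8 13 1 10 7 3 6 16 15 2 14
j=9: data[9]=15 > 14 → no swap
j=10: data[10]=2 ≤ 14 → i=8, swap data[8],data[10] → 12 8 13 1 10 7 3 6 2 15 16 14
final swap data[9],data[11] → 12 8 13 1 10 7 3 6 2 14 16 15; return 9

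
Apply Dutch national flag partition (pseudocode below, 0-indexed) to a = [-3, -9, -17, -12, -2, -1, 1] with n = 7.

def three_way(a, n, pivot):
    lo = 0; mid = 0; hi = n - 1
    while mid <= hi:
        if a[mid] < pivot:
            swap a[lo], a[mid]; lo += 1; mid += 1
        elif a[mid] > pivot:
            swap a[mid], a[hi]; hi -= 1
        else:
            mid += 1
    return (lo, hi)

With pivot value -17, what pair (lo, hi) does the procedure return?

(0, 0)

lo=0 mid=0 hi=6
-3>-17: swap(0,6), hi=5 ⇒ [1, -9, -17, -12, -2, -1, -3]
1>-17: swap(0,5), hi=4 ⇒ [-1, -9, -17, -12, -2, 1, -3]
-1>-17: swap(0,4), hi=3 ⇒ [-2, -9, -17, -12, -1, 1, -3]
-2>-17: swap(0,3), hi=2 ⇒ [-12, -9, -17, -2, -1, 1, -3]
-12>-17: swap(0,2), hi=1 ⇒ [-17, -9, -12, -2, -1, 1, -3]
-17=-17: mid=1
-9>-17: swap(1,1), hi=0 ⇒ [-17, -9, -12, -2, -1, 1, -3]
done. lo=0 hi=0; a=[-17, -9, -12, -2, -1, 1, -3]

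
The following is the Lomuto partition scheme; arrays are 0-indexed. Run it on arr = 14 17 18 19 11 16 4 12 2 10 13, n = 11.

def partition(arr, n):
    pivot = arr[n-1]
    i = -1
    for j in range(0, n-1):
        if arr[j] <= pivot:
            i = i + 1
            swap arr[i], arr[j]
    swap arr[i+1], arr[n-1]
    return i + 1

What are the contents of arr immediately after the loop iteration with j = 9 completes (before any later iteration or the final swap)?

11 4 12 2 10 16 17 18 19 14 13

pivot=13, i=-1
j=0: 14>13, skip
j=1: 17>13, skip
j=2: 18>13, skip
j=3: 19>13, skip
j=4: 11≤13, i=0, swap(0,4) ⇒ 11 17 18 19 14 16 4 12 2 10 13
j=5: 16>13, skip
j=6: 4≤13, i=1, swap(1,6) ⇒ 11 4 18 19 14 16 17 12 2 10 13
j=7: 12≤13, i=2, swap(2,7) ⇒ 11 4 12 19 14 16 17 18 2 10 13
j=8: 2≤13, i=3, swap(3,8) ⇒ 11 4 12 2 14 16 17 18 19 10 13
j=9: 10≤13, i=4, swap(4,9) ⇒ 11 4 12 2 10 16 17 18 19 14 13
(after j=9) arr = 11 4 12 2 10 16 17 18 19 14 13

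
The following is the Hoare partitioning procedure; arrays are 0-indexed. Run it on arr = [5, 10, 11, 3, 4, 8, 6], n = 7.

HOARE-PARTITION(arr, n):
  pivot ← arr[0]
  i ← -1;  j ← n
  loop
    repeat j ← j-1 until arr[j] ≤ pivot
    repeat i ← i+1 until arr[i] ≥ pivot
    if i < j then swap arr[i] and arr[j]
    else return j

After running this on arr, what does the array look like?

[4, 3, 11, 10, 5, 8, 6]

pivot = arr[0] = 5; i = -1, j = 7
j→4 (arr[4]=4≤5), i→0 (arr[0]=5≥5); i<j, swap → [4, 10, 11, 3, 5, 8, 6]
j→3 (arr[3]=3≤5), i→1 (arr[1]=10≥5); i<j, swap → [4, 3, 11, 10, 5, 8, 6]
j→1, i→2; i≥j, return j=1. arr = [4, 3, 11, 10, 5, 8, 6]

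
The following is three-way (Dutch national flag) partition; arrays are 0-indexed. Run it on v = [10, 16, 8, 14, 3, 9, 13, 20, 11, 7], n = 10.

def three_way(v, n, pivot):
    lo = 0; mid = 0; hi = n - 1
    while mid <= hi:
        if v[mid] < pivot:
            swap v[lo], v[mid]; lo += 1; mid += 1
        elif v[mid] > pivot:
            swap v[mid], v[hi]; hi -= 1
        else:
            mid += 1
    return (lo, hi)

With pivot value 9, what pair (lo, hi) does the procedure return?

(3, 3)

pivot = 9; lo=0, mid=0, hi=9
v[mid]=10>9: swap v[0],v[9]; hi=8 → [7, 16, 8, 14, 3, 9, 13, 20, 11, 10]
v[mid]=7<9: swap v[0],v[0]; lo=1,mid=1 → [7, 16, 8, 14, 3, 9, 13, 20, 11, 10]
v[mid]=16>9: swap v[1],v[8]; hi=7 → [7, 11, 8, 14, 3, 9, 13, 20, 16, 10]
v[mid]=11>9: swap v[1],v[7]; hi=6 → [7, 20, 8, 14, 3, 9, 13, 11, 16, 10]
v[mid]=20>9: swap v[1],v[6]; hi=5 → [7, 13, 8, 14, 3, 9, 20, 11, 16, 10]
v[mid]=13>9: swap v[1],v[5]; hi=4 → [7, 9, 8, 14, 3, 13, 20, 11, 16, 10]
v[mid]=9=9: mid=2
v[mid]=8<9: swap v[1],v[2]; lo=2,mid=3 → [7, 8, 9, 14, 3, 13, 20, 11, 16, 10]
v[mid]=14>9: swap v[3],v[4]; hi=3 → [7, 8, 9, 3, 14, 13, 20, 11, 16, 10]
v[mid]=3<9: swap v[2],v[3]; lo=3,mid=4 → [7, 8, 3, 9, 14, 13, 20, 11, 16, 10]
end: lo=3, hi=3; v = [7, 8, 3, 9, 14, 13, 20, 11, 16, 10]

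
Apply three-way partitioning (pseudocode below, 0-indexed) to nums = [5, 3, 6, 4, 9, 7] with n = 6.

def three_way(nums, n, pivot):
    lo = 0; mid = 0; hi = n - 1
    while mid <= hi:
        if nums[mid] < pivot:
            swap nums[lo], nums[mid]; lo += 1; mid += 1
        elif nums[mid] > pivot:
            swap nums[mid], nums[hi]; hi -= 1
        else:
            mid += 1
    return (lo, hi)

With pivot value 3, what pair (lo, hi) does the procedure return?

(0, 0)

pivot = 3; lo=0, mid=0, hi=5
nums[mid]=5>3: swap nums[0],nums[5]; hi=4 → [7, 3, 6, 4, 9, 5]
nums[mid]=7>3: swap nums[0],nums[4]; hi=3 → [9, 3, 6, 4, 7, 5]
nums[mid]=9>3: swap nums[0],nums[3]; hi=2 → [4, 3, 6, 9, 7, 5]
nums[mid]=4>3: swap nums[0],nums[2]; hi=1 → [6, 3, 4, 9, 7, 5]
nums[mid]=6>3: swap nums[0],nums[1]; hi=0 → [3, 6, 4, 9, 7, 5]
nums[mid]=3=3: mid=1
end: lo=0, hi=0; nums = [3, 6, 4, 9, 7, 5]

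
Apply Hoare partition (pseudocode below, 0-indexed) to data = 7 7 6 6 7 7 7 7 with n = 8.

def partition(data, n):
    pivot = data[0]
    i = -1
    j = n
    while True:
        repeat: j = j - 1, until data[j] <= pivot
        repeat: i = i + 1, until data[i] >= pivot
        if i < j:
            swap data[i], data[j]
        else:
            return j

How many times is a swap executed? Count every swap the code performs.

3

pivot=7
j stops at 7 (7), i stops at 0 (7); swap ⇒ 7 7 6 6 7 7 7 7
j stops at 6 (7), i stops at 1 (7); swap ⇒ 7 7 6 6 7 7 7 7
j stops at 5 (7), i stops at 4 (7); swap ⇒ 7 7 6 6 7 7 7 7
j stops at 4, i stops at 5; i≥j ⇒ return 4. data=7 7 6 6 7 7 7 7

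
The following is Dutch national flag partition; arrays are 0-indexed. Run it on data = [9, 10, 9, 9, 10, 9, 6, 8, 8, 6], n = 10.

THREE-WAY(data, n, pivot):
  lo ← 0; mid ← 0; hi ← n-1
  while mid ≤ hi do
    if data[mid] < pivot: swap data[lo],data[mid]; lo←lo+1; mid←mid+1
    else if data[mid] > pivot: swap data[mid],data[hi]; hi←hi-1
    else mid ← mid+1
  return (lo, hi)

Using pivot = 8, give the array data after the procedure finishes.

[6, 6, 8, 8, 9, 10, 9, 9, 10, 9]

pivot = 8; lo=0, mid=0, hi=9
data[mid]=9>8: swap data[0],data[9]; hi=8 → [6, 10, 9, 9, 10, 9, 6, 8, 8, 9]
data[mid]=6<8: swap data[0],data[0]; lo=1,mid=1 → [6, 10, 9, 9, 10, 9, 6, 8, 8, 9]
data[mid]=10>8: swap data[1],data[8]; hi=7 → [6, 8, 9, 9, 10, 9, 6, 8, 10, 9]
data[mid]=8=8: mid=2
data[mid]=9>8: swap data[2],data[7]; hi=6 → [6, 8, 8, 9, 10, 9, 6, 9, 10, 9]
data[mid]=8=8: mid=3
data[mid]=9>8: swap data[3],data[6]; hi=5 → [6, 8, 8, 6, 10, 9, 9, 9, 10, 9]
data[mid]=6<8: swap data[1],data[3]; lo=2,mid=4 → [6, 6, 8, 8, 10, 9, 9, 9, 10, 9]
data[mid]=10>8: swap data[4],data[5]; hi=4 → [6, 6, 8, 8, 9, 10, 9, 9, 10, 9]
data[mid]=9>8: swap data[4],data[4]; hi=3 → [6, 6, 8, 8, 9, 10, 9, 9, 10, 9]
end: lo=2, hi=3; data = [6, 6, 8, 8, 9, 10, 9, 9, 10, 9]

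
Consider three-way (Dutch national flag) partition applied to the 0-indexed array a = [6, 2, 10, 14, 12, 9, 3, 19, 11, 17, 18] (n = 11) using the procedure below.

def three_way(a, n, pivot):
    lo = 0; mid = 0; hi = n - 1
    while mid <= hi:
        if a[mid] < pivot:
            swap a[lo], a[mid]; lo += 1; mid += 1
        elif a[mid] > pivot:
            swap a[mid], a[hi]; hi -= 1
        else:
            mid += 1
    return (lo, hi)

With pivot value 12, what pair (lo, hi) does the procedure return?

(6, 6)

lo=0 mid=0 hi=10
6<12: swap(0,0), lo=1 mid=1 ⇒ [6, 2, 10, 14, 12, 9, 3, 19, 11, 17, 18]
2<12: swap(1,1), lo=2 mid=2 ⇒ [6, 2, 10, 14, 12, 9, 3, 19, 11, 17, 18]
10<12: swap(2,2), lo=3 mid=3 ⇒ [6, 2, 10, 14, 12, 9, 3, 19, 11, 17, 18]
14>12: swap(3,10), hi=9 ⇒ [6, 2, 10, 18, 12, 9, 3, 19, 11, 17, 14]
18>12: swap(3,9), hi=8 ⇒ [6, 2, 10, 17, 12, 9, 3, 19, 11, 18, 14]
17>12: swap(3,8), hi=7 ⇒ [6, 2, 10, 11, 12, 9, 3, 19, 17, 18, 14]
11<12: swap(3,3), lo=4 mid=4 ⇒ [6, 2, 10, 11, 12, 9, 3, 19, 17, 18, 14]
12=12: mid=5
9<12: swap(4,5), lo=5 mid=6 ⇒ [6, 2, 10, 11, 9, 12, 3, 19, 17, 18, 14]
3<12: swap(5,6), lo=6 mid=7 ⇒ [6, 2, 10, 11, 9, 3, 12, 19, 17, 18, 14]
19>12: swap(7,7), hi=6 ⇒ [6, 2, 10, 11, 9, 3, 12, 19, 17, 18, 14]
done. lo=6 hi=6; a=[6, 2, 10, 11, 9, 3, 12, 19, 17, 18, 14]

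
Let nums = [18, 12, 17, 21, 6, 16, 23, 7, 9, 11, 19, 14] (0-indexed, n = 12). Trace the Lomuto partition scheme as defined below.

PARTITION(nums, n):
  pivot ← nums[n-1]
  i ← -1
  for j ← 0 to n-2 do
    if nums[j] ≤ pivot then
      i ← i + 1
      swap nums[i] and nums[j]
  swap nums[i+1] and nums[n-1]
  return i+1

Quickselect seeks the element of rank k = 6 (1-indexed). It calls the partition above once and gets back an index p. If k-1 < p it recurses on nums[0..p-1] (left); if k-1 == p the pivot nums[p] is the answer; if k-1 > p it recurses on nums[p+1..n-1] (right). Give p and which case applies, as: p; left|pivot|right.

pivot = nums[11] = 14; i = -1
j=0: nums[0]=18 > 14 → no swap
j=1: nums[1]=12 ≤ 14 → i=0, swap nums[0],nums[1] → [12, 18, 17, 21, 6, 16, 23, 7, 9, 11, 19, 14]
j=2: nums[2]=17 > 14 → no swap
j=3: nums[3]=21 > 14 → no swap
j=4: nums[4]=6 ≤ 14 → i=1, swap nums[1],nums[4] → [12, 6, 17, 21, 18, 16, 23, 7, 9, 11, 19, 14]
j=5: nums[5]=16 > 14 → no swap
j=6: nums[6]=23 > 14 → no swap
j=7: nums[7]=7 ≤ 14 → i=2, swap nums[2],nums[7] → [12, 6, 7, 21, 18, 16, 23, 17, 9, 11, 19, 14]
j=8: nums[8]=9 ≤ 14 → i=3, swap nums[3],nums[8] → [12, 6, 7, 9, 18, 16, 23, 17, 21, 11, 19, 14]
j=9: nums[9]=11 ≤ 14 → i=4, swap nums[4],nums[9] → [12, 6, 7, 9, 11, 16, 23, 17, 21, 18, 19, 14]
j=10: nums[10]=19 > 14 → no swap
final swap nums[5],nums[11] → [12, 6, 7, 9, 11, 14, 23, 17, 21, 18, 19, 16]; return 5
p = 5; k-1 = 5 == 5 ⇒ pivot

5; pivot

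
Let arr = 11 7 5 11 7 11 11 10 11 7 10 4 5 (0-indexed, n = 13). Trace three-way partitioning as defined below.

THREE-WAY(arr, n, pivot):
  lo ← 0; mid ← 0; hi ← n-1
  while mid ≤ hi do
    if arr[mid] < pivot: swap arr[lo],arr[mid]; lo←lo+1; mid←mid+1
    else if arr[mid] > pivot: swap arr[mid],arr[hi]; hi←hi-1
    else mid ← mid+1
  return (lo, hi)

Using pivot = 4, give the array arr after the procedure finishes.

4 5 11 7 11 11 10 11 7 10 7 5 11

pivot = 4; lo=0, mid=0, hi=12
arr[mid]=11>4: swap arr[0],arr[12]; hi=11 → 5 7 5 11 7 11 11 10 11 7 10 4 11
arr[mid]=5>4: swap arr[0],arr[11]; hi=10 → 4 7 5 11 7 11 11 10 11 7 10 5 11
arr[mid]=4=4: mid=1
arr[mid]=7>4: swap arr[1],arr[10]; hi=9 → 4 10 5 11 7 11 11 10 11 7 7 5 11
arr[mid]=10>4: swap arr[1],arr[9]; hi=8 → 4 7 5 11 7 11 11 10 11 10 7 5 11
arr[mid]=7>4: swap arr[1],arr[8]; hi=7 → 4 11 5 11 7 11 11 10 7 10 7 5 11
arr[mid]=11>4: swap arr[1],arr[7]; hi=6 → 4 10 5 11 7 11 11 11 7 10 7 5 11
arr[mid]=10>4: swap arr[1],arr[6]; hi=5 → 4 11 5 11 7 11 10 11 7 10 7 5 11
arr[mid]=11>4: swap arr[1],arr[5]; hi=4 → 4 11 5 11 7 11 10 11 7 10 7 5 11
arr[mid]=11>4: swap arr[1],arr[4]; hi=3 → 4 7 5 11 11 11 10 11 7 10 7 5 11
arr[mid]=7>4: swap arr[1],arr[3]; hi=2 → 4 11 5 7 11 11 10 11 7 10 7 5 11
arr[mid]=11>4: swap arr[1],arr[2]; hi=1 → 4 5 11 7 11 11 10 11 7 10 7 5 11
arr[mid]=5>4: swap arr[1],arr[1]; hi=0 → 4 5 11 7 11 11 10 11 7 10 7 5 11
end: lo=0, hi=0; arr = 4 5 11 7 11 11 10 11 7 10 7 5 11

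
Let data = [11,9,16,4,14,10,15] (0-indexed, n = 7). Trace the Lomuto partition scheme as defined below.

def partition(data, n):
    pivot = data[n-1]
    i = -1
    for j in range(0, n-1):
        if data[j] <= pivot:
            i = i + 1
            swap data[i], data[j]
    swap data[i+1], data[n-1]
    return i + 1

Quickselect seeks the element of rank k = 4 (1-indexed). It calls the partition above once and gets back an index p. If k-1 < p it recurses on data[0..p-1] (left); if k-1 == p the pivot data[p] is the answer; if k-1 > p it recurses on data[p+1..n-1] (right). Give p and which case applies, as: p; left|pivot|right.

pivot = data[6] = 15; i = -1
j=0: data[0]=11 ≤ 15 → i=0, swap data[0],data[0] (no change) → [11,9,16,4,14,10,15]
j=1: data[1]=9 ≤ 15 → i=1, swap data[1],data[1] (no change) → [11,9,16,4,14,10,15]
j=2: data[2]=16 > 15 → no swap
j=3: data[3]=4 ≤ 15 → i=2, swap data[2],data[3] → [11,9,4,16,14,10,15]
j=4: data[4]=14 ≤ 15 → i=3, swap data[3],data[4] → [11,9,4,14,16,10,15]
j=5: data[5]=10 ≤ 15 → i=4, swap data[4],data[5] → [11,9,4,14,10,16,15]
final swap data[5],data[6] → [11,9,4,14,10,15,16]; return 5
p = 5; k-1 = 3 < 5 ⇒ left

5; left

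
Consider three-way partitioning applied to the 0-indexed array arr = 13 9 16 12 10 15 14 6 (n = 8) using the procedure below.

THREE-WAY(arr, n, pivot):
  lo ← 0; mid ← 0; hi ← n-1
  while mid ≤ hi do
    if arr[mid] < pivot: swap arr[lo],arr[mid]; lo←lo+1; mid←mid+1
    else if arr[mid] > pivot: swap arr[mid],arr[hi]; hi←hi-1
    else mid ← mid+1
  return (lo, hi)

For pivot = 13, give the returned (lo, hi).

(4, 4)

pivot = 13; lo=0, mid=0, hi=7
arr[mid]=13=13: mid=1
arr[mid]=9<13: swap arr[0],arr[1]; lo=1,mid=2 → 9 13 16 12 10 15 14 6
arr[mid]=16>13: swap arr[2],arr[7]; hi=6 → 9 13 6 12 10 15 14 16
arr[mid]=6<13: swap arr[1],arr[2]; lo=2,mid=3 → 9 6 13 12 10 15 14 16
arr[mid]=12<13: swap arr[2],arr[3]; lo=3,mid=4 → 9 6 12 13 10 15 14 16
arr[mid]=10<13: swap arr[3],arr[4]; lo=4,mid=5 → 9 6 12 10 13 15 14 16
arr[mid]=15>13: swap arr[5],arr[6]; hi=5 → 9 6 12 10 13 14 15 16
arr[mid]=14>13: swap arr[5],arr[5]; hi=4 → 9 6 12 10 13 14 15 16
end: lo=4, hi=4; arr = 9 6 12 10 13 14 15 16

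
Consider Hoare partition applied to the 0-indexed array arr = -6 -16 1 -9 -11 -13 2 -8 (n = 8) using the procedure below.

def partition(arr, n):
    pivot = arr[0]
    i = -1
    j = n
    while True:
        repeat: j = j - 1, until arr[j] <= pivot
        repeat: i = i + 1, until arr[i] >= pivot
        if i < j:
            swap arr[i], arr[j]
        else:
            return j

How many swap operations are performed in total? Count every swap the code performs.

2

pivot=-6
j stops at 7 (-8), i stops at 0 (-6); swap ⇒ -8 -16 1 -9 -11 -13 2 -6
j stops at 5 (-13), i stops at 2 (1); swap ⇒ -8 -16 -13 -9 -11 1 2 -6
j stops at 4, i stops at 5; i≥j ⇒ return 4. arr=-8 -16 -13 -9 -11 1 2 -6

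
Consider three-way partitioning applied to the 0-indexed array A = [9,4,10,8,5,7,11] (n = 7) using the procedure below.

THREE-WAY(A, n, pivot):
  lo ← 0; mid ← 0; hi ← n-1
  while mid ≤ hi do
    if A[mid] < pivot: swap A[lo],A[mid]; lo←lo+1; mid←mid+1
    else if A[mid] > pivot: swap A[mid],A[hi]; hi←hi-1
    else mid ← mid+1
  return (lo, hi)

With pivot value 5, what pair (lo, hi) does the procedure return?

(1, 1)

pivot = 5; lo=0, mid=0, hi=6
A[mid]=9>5: swap A[0],A[6]; hi=5 → [11,4,10,8,5,7,9]
A[mid]=11>5: swap A[0],A[5]; hi=4 → [7,4,10,8,5,11,9]
A[mid]=7>5: swap A[0],A[4]; hi=3 → [5,4,10,8,7,11,9]
A[mid]=5=5: mid=1
A[mid]=4<5: swap A[0],A[1]; lo=1,mid=2 → [4,5,10,8,7,11,9]
A[mid]=10>5: swap A[2],A[3]; hi=2 → [4,5,8,10,7,11,9]
A[mid]=8>5: swap A[2],A[2]; hi=1 → [4,5,8,10,7,11,9]
end: lo=1, hi=1; A = [4,5,8,10,7,11,9]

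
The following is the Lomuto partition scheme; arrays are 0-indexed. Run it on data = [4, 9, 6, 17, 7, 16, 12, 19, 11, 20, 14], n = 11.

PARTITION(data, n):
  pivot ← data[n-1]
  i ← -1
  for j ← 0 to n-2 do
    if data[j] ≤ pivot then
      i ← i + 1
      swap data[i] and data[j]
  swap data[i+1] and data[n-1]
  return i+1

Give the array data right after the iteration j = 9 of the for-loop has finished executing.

[4, 9, 6, 7, 12, 11, 17, 19, 16, 20, 14]

pivot=14, i=-1
j=0: 4≤14, i=0, swap(0,0) ⇒ [4, 9, 6, 17, 7, 16, 12, 19, 11, 20, 14]
j=1: 9≤14, i=1, swap(1,1) ⇒ [4, 9, 6, 17, 7, 16, 12, 19, 11, 20, 14]
j=2: 6≤14, i=2, swap(2,2) ⇒ [4, 9, 6, 17, 7, 16, 12, 19, 11, 20, 14]
j=3: 17>14, skip
j=4: 7≤14, i=3, swap(3,4) ⇒ [4, 9, 6, 7, 17, 16, 12, 19, 11, 20, 14]
j=5: 16>14, skip
j=6: 12≤14, i=4, swap(4,6) ⇒ [4, 9, 6, 7, 12, 16, 17, 19, 11, 20, 14]
j=7: 19>14, skip
j=8: 11≤14, i=5, swap(5,8) ⇒ [4, 9, 6, 7, 12, 11, 17, 19, 16, 20, 14]
j=9: 20>14, skip
(after j=9) data = [4, 9, 6, 7, 12, 11, 17, 19, 16, 20, 14]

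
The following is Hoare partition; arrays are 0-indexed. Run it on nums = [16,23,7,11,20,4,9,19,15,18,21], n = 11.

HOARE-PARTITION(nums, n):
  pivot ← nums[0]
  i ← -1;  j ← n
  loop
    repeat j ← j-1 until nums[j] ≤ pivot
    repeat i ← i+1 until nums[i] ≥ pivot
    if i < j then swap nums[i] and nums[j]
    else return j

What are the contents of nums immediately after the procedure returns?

pivot = nums[0] = 16; i = -1, j = 11
j→8 (nums[8]=15≤16), i→0 (nums[0]=16≥16); i<j, swap → [15,23,7,11,20,4,9,19,16,18,21]
j→6 (nums[6]=9≤16), i→1 (nums[1]=23≥16); i<j, swap → [15,9,7,11,20,4,23,19,16,18,21]
j→5 (nums[5]=4≤16), i→4 (nums[4]=20≥16); i<j, swap → [15,9,7,11,4,20,23,19,16,18,21]
j→4, i→5; i≥j, return j=4. nums = [15,9,7,11,4,20,23,19,16,18,21]

[15,9,7,11,4,20,23,19,16,18,21]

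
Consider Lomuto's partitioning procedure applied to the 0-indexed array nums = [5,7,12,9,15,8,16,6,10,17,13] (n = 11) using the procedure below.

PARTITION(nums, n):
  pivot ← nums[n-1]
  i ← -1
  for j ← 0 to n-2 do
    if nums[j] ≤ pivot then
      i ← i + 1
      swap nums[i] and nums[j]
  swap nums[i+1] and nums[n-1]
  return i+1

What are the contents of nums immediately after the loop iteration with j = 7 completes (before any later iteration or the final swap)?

[5,7,12,9,8,6,16,15,10,17,13]

pivot = nums[10] = 13; i = -1
j=0: nums[0]=5 ≤ 13 → i=0, swap nums[0],nums[0] (no change) → [5,7,12,9,15,8,16,6,10,17,13]
j=1: nums[1]=7 ≤ 13 → i=1, swap nums[1],nums[1] (no change) → [5,7,12,9,15,8,16,6,10,17,13]
j=2: nums[2]=12 ≤ 13 → i=2, swap nums[2],nums[2] (no change) → [5,7,12,9,15,8,16,6,10,17,13]
j=3: nums[3]=9 ≤ 13 → i=3, swap nums[3],nums[3] (no change) → [5,7,12,9,15,8,16,6,10,17,13]
j=4: nums[4]=15 > 13 → no swap
j=5: nums[5]=8 ≤ 13 → i=4, swap nums[4],nums[5] → [5,7,12,9,8,15,16,6,10,17,13]
j=6: nums[6]=16 > 13 → no swap
j=7: nums[7]=6 ≤ 13 → i=5, swap nums[5],nums[7] → [5,7,12,9,8,6,16,15,10,17,13]
(after j=7) nums = [5,7,12,9,8,6,16,15,10,17,13]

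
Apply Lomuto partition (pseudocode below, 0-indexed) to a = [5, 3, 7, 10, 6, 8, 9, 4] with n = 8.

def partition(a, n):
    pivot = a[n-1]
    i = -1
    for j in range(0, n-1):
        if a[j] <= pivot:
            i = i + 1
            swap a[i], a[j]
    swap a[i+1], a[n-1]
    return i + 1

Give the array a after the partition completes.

[3, 4, 7, 10, 6, 8, 9, 5]

pivot=4, i=-1
j=0: 5>4, skip
j=1: 3≤4, i=0, swap(0,1) ⇒ [3, 5, 7, 10, 6, 8, 9, 4]
j=2: 7>4, skip
j=3: 10>4, skip
j=4: 6>4, skip
j=5: 8>4, skip
j=6: 9>4, skip
swap(1,7) ⇒ [3, 4, 7, 10, 6, 8, 9, 5]; return 1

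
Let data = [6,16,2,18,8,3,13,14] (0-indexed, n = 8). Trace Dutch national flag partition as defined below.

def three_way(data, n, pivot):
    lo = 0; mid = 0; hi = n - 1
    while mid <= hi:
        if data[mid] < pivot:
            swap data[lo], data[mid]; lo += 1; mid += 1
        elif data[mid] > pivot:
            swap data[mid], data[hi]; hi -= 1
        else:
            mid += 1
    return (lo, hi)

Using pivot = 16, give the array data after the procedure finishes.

[6,2,14,8,3,13,16,18]

lo=0 mid=0 hi=7
6<16: swap(0,0), lo=1 mid=1 ⇒ [6,16,2,18,8,3,13,14]
16=16: mid=2
2<16: swap(1,2), lo=2 mid=3 ⇒ [6,2,16,18,8,3,13,14]
18>16: swap(3,7), hi=6 ⇒ [6,2,16,14,8,3,13,18]
14<16: swap(2,3), lo=3 mid=4 ⇒ [6,2,14,16,8,3,13,18]
8<16: swap(3,4), lo=4 mid=5 ⇒ [6,2,14,8,16,3,13,18]
3<16: swap(4,5), lo=5 mid=6 ⇒ [6,2,14,8,3,16,13,18]
13<16: swap(5,6), lo=6 mid=7 ⇒ [6,2,14,8,3,13,16,18]
done. lo=6 hi=6; data=[6,2,14,8,3,13,16,18]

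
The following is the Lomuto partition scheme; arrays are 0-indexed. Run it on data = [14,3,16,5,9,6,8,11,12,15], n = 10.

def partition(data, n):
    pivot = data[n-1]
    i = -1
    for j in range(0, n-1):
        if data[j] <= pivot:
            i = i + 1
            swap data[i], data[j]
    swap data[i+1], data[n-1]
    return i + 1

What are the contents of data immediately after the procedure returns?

[14,3,5,9,6,8,11,12,15,16]

pivot = data[9] = 15; i = -1
j=0: data[0]=14 ≤ 15 → i=0, swap data[0],data[0] (no change) → [14,3,16,5,9,6,8,11,12,15]
j=1: data[1]=3 ≤ 15 → i=1, swap data[1],data[1] (no change) → [14,3,16,5,9,6,8,11,12,15]
j=2: data[2]=16 > 15 → no swap
j=3: data[3]=5 ≤ 15 → i=2, swap data[2],data[3] → [14,3,5,16,9,6,8,11,12,15]
j=4: data[4]=9 ≤ 15 → i=3, swap data[3],data[4] → [14,3,5,9,16,6,8,11,12,15]
j=5: data[5]=6 ≤ 15 → i=4, swap data[4],data[5] → [14,3,5,9,6,16,8,11,12,15]
j=6: data[6]=8 ≤ 15 → i=5, swap data[5],data[6] → [14,3,5,9,6,8,16,11,12,15]
j=7: data[7]=11 ≤ 15 → i=6, swap data[6],data[7] → [14,3,5,9,6,8,11,16,12,15]
j=8: data[8]=12 ≤ 15 → i=7, swap data[7],data[8] → [14,3,5,9,6,8,11,12,16,15]
final swap data[8],data[9] → [14,3,5,9,6,8,11,12,15,16]; return 8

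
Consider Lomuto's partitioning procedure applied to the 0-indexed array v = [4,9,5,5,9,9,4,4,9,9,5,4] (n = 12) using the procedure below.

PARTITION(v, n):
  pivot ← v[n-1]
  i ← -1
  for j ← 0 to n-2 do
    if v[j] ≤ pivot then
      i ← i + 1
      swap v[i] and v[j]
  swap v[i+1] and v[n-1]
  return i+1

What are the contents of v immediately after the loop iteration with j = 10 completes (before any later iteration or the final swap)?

pivot=4, i=-1
j=0: 4≤4, i=0, swap(0,0) ⇒ [4,9,5,5,9,9,4,4,9,9,5,4]
j=1: 9>4, skip
j=2: 5>4, skip
j=3: 5>4, skip
j=4: 9>4, skip
j=5: 9>4, skip
j=6: 4≤4, i=1, swap(1,6) ⇒ [4,4,5,5,9,9,9,4,9,9,5,4]
j=7: 4≤4, i=2, swap(2,7) ⇒ [4,4,4,5,9,9,9,5,9,9,5,4]
j=8: 9>4, skip
j=9: 9>4, skip
j=10: 5>4, skip
(after j=10) v = [4,4,4,5,9,9,9,5,9,9,5,4]

[4,4,4,5,9,9,9,5,9,9,5,4]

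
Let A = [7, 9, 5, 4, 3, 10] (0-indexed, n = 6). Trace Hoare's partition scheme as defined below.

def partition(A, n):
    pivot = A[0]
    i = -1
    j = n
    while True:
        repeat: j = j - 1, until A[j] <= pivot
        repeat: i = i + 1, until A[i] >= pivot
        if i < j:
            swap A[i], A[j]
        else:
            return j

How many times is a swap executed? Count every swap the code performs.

2

pivot = A[0] = 7; i = -1, j = 6
j→4 (A[4]=3≤7), i→0 (A[0]=7≥7); i<j, swap → [3, 9, 5, 4, 7, 10]
j→3 (A[3]=4≤7), i→1 (A[1]=9≥7); i<j, swap → [3, 4, 5, 9, 7, 10]
j→2, i→3; i≥j, return j=2. A = [3, 4, 5, 9, 7, 10]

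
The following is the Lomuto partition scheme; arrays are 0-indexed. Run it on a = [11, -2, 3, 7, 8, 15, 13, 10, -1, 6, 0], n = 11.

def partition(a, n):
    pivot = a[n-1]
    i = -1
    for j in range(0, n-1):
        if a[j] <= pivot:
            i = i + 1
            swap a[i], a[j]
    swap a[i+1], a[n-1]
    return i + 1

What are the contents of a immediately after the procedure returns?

[-2, -1, 0, 7, 8, 15, 13, 10, 11, 6, 3]

pivot=0, i=-1
j=0: 11>0, skip
j=1: -2≤0, i=0, swap(0,1) ⇒ [-2, 11, 3, 7, 8, 15, 13, 10, -1, 6, 0]
j=2: 3>0, skip
j=3: 7>0, skip
j=4: 8>0, skip
j=5: 15>0, skip
j=6: 13>0, skip
j=7: 10>0, skip
j=8: -1≤0, i=1, swap(1,8) ⇒ [-2, -1, 3, 7, 8, 15, 13, 10, 11, 6, 0]
j=9: 6>0, skip
swap(2,10) ⇒ [-2, -1, 0, 7, 8, 15, 13, 10, 11, 6, 3]; return 2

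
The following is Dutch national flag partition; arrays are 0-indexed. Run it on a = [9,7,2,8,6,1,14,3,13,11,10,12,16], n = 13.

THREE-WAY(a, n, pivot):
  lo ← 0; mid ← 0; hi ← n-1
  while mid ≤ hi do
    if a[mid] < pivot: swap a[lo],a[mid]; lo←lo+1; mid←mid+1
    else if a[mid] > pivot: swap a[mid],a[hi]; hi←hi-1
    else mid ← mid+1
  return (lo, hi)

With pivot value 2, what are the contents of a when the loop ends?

pivot = 2; lo=0, mid=0, hi=12
a[mid]=9>2: swap a[0],a[12]; hi=11 → [16,7,2,8,6,1,14,3,13,11,10,12,9]
a[mid]=16>2: swap a[0],a[11]; hi=10 → [12,7,2,8,6,1,14,3,13,11,10,16,9]
a[mid]=12>2: swap a[0],a[10]; hi=9 → [10,7,2,8,6,1,14,3,13,11,12,16,9]
a[mid]=10>2: swap a[0],a[9]; hi=8 → [11,7,2,8,6,1,14,3,13,10,12,16,9]
a[mid]=11>2: swap a[0],a[8]; hi=7 → [13,7,2,8,6,1,14,3,11,10,12,16,9]
a[mid]=13>2: swap a[0],a[7]; hi=6 → [3,7,2,8,6,1,14,13,11,10,12,16,9]
a[mid]=3>2: swap a[0],a[6]; hi=5 → [14,7,2,8,6,1,3,13,11,10,12,16,9]
a[mid]=14>2: swap a[0],a[5]; hi=4 → [1,7,2,8,6,14,3,13,11,10,12,16,9]
a[mid]=1<2: swap a[0],a[0]; lo=1,mid=1 → [1,7,2,8,6,14,3,13,11,10,12,16,9]
a[mid]=7>2: swap a[1],a[4]; hi=3 → [1,6,2,8,7,14,3,13,11,10,12,16,9]
a[mid]=6>2: swap a[1],a[3]; hi=2 → [1,8,2,6,7,14,3,13,11,10,12,16,9]
a[mid]=8>2: swap a[1],a[2]; hi=1 → [1,2,8,6,7,14,3,13,11,10,12,16,9]
a[mid]=2=2: mid=2
end: lo=1, hi=1; a = [1,2,8,6,7,14,3,13,11,10,12,16,9]

[1,2,8,6,7,14,3,13,11,10,12,16,9]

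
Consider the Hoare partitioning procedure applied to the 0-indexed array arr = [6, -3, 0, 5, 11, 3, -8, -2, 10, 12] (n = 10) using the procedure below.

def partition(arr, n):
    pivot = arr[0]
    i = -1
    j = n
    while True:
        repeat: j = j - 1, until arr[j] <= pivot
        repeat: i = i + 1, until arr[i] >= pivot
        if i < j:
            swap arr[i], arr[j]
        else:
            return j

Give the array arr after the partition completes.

[-2, -3, 0, 5, -8, 3, 11, 6, 10, 12]

pivot = arr[0] = 6; i = -1, j = 10
j→7 (arr[7]=-2≤6), i→0 (arr[0]=6≥6); i<j, swap → [-2, -3, 0, 5, 11, 3, -8, 6, 10, 12]
j→6 (arr[6]=-8≤6), i→4 (arr[4]=11≥6); i<j, swap → [-2, -3, 0, 5, -8, 3, 11, 6, 10, 12]
j→5, i→6; i≥j, return j=5. arr = [-2, -3, 0, 5, -8, 3, 11, 6, 10, 12]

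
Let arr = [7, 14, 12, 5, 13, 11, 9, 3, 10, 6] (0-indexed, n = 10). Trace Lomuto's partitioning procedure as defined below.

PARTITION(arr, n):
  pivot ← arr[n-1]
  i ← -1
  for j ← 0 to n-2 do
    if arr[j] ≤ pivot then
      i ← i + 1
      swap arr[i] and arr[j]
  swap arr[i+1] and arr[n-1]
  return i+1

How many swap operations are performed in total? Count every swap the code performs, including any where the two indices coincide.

pivot = arr[9] = 6; i = -1
j=0: arr[0]=7 > 6 → no swap
j=1: arr[1]=14 > 6 → no swap
j=2: arr[2]=12 > 6 → no swap
j=3: arr[3]=5 ≤ 6 → i=0, swap arr[0],arr[3] → [5, 14, 12, 7, 13, 11, 9, 3, 10, 6]
j=4: arr[4]=13 > 6 → no swap
j=5: arr[5]=11 > 6 → no swap
j=6: arr[6]=9 > 6 → no swap
j=7: arr[7]=3 ≤ 6 → i=1, swap arr[1],arr[7] → [5, 3, 12, 7, 13, 11, 9, 14, 10, 6]
j=8: arr[8]=10 > 6 → no swap
final swap arr[2],arr[9] → [5, 3, 6, 7, 13, 11, 9, 14, 10, 12]; return 2

3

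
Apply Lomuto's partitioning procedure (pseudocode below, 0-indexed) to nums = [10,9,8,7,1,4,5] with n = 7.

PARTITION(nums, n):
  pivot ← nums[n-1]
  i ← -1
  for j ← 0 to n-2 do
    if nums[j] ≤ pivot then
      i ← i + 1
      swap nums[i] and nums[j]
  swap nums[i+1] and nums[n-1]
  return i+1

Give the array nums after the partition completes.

pivot = nums[6] = 5; i = -1
j=0: nums[0]=10 > 5 → no swap
j=1: nums[1]=9 > 5 → no swap
j=2: nums[2]=8 > 5 → no swap
j=3: nums[3]=7 > 5 → no swap
j=4: nums[4]=1 ≤ 5 → i=0, swap nums[0],nums[4] → [1,9,8,7,10,4,5]
j=5: nums[5]=4 ≤ 5 → i=1, swap nums[1],nums[5] → [1,4,8,7,10,9,5]
final swap nums[2],nums[6] → [1,4,5,7,10,9,8]; return 2

[1,4,5,7,10,9,8]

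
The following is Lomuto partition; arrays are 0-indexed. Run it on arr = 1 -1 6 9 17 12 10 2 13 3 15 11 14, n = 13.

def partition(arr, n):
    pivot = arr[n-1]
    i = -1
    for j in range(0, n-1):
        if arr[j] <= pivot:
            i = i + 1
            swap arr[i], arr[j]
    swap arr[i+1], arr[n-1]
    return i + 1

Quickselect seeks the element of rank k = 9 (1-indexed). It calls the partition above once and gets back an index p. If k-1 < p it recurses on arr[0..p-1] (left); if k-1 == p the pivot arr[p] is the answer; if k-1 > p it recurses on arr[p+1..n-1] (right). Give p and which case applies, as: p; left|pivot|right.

pivot = arr[12] = 14; i = -1
j=0: arr[0]=1 ≤ 14 → i=0, swap arr[0],arr[0] (no change) → 1 -1 6 9 17 12 10 2 13 3 15 11 14
j=1: arr[1]=-1 ≤ 14 → i=1, swap arr[1],arr[1] (no change) → 1 -1 6 9 17 12 10 2 13 3 15 11 14
j=2: arr[2]=6 ≤ 14 → i=2, swap arr[2],arr[2] (no change) → 1 -1 6 9 17 12 10 2 13 3 15 11 14
j=3: arr[3]=9 ≤ 14 → i=3, swap arr[3],arr[3] (no change) → 1 -1 6 9 17 12 10 2 13 3 15 11 14
j=4: arr[4]=17 > 14 → no swap
j=5: arr[5]=12 ≤ 14 → i=4, swap arr[4],arr[5] → 1 -1 6 9 12 17 10 2 13 3 15 11 14
j=6: arr[6]=10 ≤ 14 → i=5, swap arr[5],arr[6] → 1 -1 6 9 12 10 17 2 13 3 15 11 14
j=7: arr[7]=2 ≤ 14 → i=6, swap arr[6],arr[7] → 1 -1 6 9 12 10 2 17 13 3 15 11 14
j=8: arr[8]=13 ≤ 14 → i=7, swap arr[7],arr[8] → 1 -1 6 9 12 10 2 13 17 3 15 11 14
j=9: arr[9]=3 ≤ 14 → i=8, swap arr[8],arr[9] → 1 -1 6 9 12 10 2 13 3 17 15 11 14
j=10: arr[10]=15 > 14 → no swap
j=11: arr[11]=11 ≤ 14 → i=9, swap arr[9],arr[11] → 1 -1 6 9 12 10 2 13 3 11 15 17 14
final swap arr[10],arr[12] → 1 -1 6 9 12 10 2 13 3 11 14 17 15; return 10
p = 10; k-1 = 8 < 10 ⇒ left

10; left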